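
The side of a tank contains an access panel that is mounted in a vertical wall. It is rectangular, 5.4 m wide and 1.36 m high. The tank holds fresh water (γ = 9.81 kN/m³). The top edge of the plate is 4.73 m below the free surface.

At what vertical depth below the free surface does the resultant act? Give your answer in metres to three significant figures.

h_p = 5.44 m

γ = 9.81 kN/m³.
The centroid lies 1.36/2 = 0.68 m below the top edge, so the centroid depth is h_c = 4.73 + 0.68 = 5.41 m.
A = 5.4 × 1.36 = 7.344 m².
Resultant F = γ·h_c·A = 9.81 × 5.41 × 7.344 = 389.762 kN.
I_c = b·h³/12 = 5.4 × 1.36³/12 = 1.13196 m⁴.
Centre of pressure: y_p = y_c + I_c/(y_c·A) = 5.41 + 1.13196/(5.41 × 7.344) = 5.41 + 0.0284906 = 5.43849 m along the plane.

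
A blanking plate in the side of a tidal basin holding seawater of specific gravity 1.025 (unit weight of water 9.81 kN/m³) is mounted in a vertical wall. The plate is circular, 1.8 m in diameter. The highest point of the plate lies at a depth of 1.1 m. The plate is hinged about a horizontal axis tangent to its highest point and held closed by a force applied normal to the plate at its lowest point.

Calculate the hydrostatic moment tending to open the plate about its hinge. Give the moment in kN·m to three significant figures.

γ = 1.025 × 9.81 = 10.05525 kN/m³.
The centroid is at the centre, 0.9 m below the top of the plate, so the centroid depth is h_c = 1.1 + 0.9 = 2 m.
A = π(0.9)² = 2.54469 m².
Resultant F = γ·h_c·A = 10.05525 × 2 × 2.54469 = 51.175 kN.
I_c = πr⁴/4 = π × 0.9⁴/4 = 0.5153 m⁴.
Centre of pressure: y_p = y_c + I_c/(y_c·A) = 2 + 0.5153/(2 × 2.54469) = 2 + 0.10125 = 2.10125 m along the plane.
The resultant acts 0.9 + 0.10125 = 1.00125 m (along the plate) below the hinge at the top edge, so the moment about the hinge is M = F × 1.00125 = 51.175 × 1.00125 = 51.239 kN·m.

M ≈ 51.2 kN·m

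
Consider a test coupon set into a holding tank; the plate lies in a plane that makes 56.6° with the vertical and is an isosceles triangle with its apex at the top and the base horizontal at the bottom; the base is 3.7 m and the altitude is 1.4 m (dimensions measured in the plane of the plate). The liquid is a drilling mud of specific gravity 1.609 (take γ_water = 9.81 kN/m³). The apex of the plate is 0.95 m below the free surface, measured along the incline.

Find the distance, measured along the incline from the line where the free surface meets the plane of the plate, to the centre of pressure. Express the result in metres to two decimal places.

γ = 1.609 × 9.81 = 15.78429 kN/m³.
The plate makes 56.6° with the vertical, i.e. θ = 90° − 56.6° = 33.4° to the horizontal. Measuring y along the incline from the free-surface line, vertical depth h = y·sinθ with sinθ = 0.550481.
With the apex up, the centroid sits 2h/3 = 2 × 1.4/3 = 0.933333 m below the apex, so y_c = 0.95 + 0.933333 = 1.88333 m and h_c = 1.88333 × 0.550481 = 1.03674 m.
A = ½ × 3.7 × 1.4 = 2.59 m².
Resultant F = γ·h_c·A = 15.78429 × 1.03674 × 2.59 = 42.3833 kN.
I_c = b·h³/36 = 3.7 × 1.4³/36 = 0.282022 m⁴.
Centre of pressure: y_p = y_c + I_c/(y_c·A) = 1.88333 + 0.282022/(1.88333 × 2.59) = 1.88333 + 0.0578172 = 1.94115 m along the plane.

y_p = 1.94 m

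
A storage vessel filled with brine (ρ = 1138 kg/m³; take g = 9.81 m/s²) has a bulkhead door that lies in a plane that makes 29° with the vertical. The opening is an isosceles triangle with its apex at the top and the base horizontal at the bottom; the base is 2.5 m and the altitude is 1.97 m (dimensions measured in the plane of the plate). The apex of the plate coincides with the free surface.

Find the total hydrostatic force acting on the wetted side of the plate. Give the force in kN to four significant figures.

γ = ρg = 1138 × 9.81 / 1000 = 11.16378 kN/m³.
The plate makes 29° with the vertical, i.e. θ = 90° − 29° = 61° to the horizontal. Measuring y along the incline from the free-surface line, vertical depth h = y·sinθ with sinθ = 0.874620.
With the apex up, the centroid sits 2h/3 = 2 × 1.97/3 = 1.31333 m below the apex, so y_c = 1.31333 m and h_c = 1.31333 × 0.874620 = 1.14866 m.
A = ½ × 2.5 × 1.97 = 2.4625 m².
Resultant F = γ·h_c·A = 11.16378 × 1.14866 × 2.4625 = 31.5776 kN.

F ≈ 31.58 kN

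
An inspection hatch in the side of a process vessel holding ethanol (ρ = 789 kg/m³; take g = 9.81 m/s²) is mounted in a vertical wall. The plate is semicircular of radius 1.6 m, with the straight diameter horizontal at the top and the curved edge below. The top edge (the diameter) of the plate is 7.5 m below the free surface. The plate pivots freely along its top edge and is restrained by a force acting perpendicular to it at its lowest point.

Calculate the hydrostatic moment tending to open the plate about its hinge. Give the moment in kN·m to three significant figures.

M ≈ 178 kN·m

γ = ρg = 789 × 9.81 / 1000 = 7.74009 kN/m³.
The centroid of a semicircle lies 4r/(3π) = 0.679061 m from the diameter, here below the top edge, so the centroid depth is h_c = 7.5 + 0.679061 = 8.17906 m.
A = πr²/2 = π × 1.6²/2 = 4.02124 m².
Resultant F = γ·h_c·A = 7.74009 × 8.17906 × 4.02124 = 254.571 kN.
I_c = (π/8 − 8/(9π))·r⁴ = 0.109757 × 1.6⁴ = 0.719303 m⁴.
Centre of pressure: y_p = y_c + I_c/(y_c·A) = 8.17906 + 0.719303/(8.17906 × 4.02124) = 8.17906 + 0.02187 = 8.20093 m along the plane.
The resultant acts 0.679061 + 0.02187 = 0.700931 m (along the plate) below the hinge at the top edge, so the moment about the hinge is M = F × 0.700931 = 254.571 × 0.700931 = 178.437 kN·m.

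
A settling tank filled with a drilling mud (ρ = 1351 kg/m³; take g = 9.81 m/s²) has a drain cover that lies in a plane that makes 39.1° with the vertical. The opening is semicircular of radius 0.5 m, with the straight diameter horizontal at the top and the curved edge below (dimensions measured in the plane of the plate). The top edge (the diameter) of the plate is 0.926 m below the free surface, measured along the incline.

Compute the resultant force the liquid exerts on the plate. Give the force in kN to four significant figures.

F ≈ 4.597 kN

γ = ρg = 1351 × 9.81 / 1000 = 13.25331 kN/m³.
The plate makes 39.1° with the vertical, i.e. θ = 90° − 39.1° = 50.9° to the horizontal. Measuring y along the incline from the free-surface line, vertical depth h = y·sinθ with sinθ = 0.776046.
The centroid of a semicircle lies 4r/(3π) = 0.212207 m from the diameter, here below the top edge, so y_c = 0.926 + 0.212207 = 1.13821 m and h_c = 1.13821 × 0.776046 = 0.883303 m.
A = πr²/2 = π × 0.5²/2 = 0.392699 m².
Resultant F = γ·h_c·A = 13.25331 × 0.883303 × 0.392699 = 4.5972 kN.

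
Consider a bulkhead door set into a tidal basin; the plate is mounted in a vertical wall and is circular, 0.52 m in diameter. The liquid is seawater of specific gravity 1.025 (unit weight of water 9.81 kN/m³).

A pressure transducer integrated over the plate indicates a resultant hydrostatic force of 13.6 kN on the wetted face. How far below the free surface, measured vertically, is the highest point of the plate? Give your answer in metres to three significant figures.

d_top ≈ 6.11 m

γ = 1.025 × 9.81 = 10.05525 kN/m³.
A = π(0.26)² = 0.212372 m².
From F = γ·h_c·A, the centroid depth is h_c = 13.6/(10.05525 × 0.212372) = 6.36867 m.
The centroid is at the centre, 0.26 m below the top of the plate, so the highest point sits at h_top = 6.36867 − 0.26 = 6.10867 m below the surface.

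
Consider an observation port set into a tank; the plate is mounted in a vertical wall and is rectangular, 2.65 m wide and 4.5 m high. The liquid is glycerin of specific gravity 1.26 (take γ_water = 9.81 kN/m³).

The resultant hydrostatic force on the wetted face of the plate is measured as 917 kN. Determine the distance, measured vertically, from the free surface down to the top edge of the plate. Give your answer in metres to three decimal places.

d_top ≈ 3.971 m

γ = 1.26 × 9.81 = 12.3606 kN/m³.
A = 2.65 × 4.5 = 11.925 m².
From F = γ·h_c·A, the centroid depth is h_c = 917/(12.3606 × 11.925) = 6.22116 m.
The centroid lies 4.5/2 = 2.25 m below the top edge, so the top edge sits at h_top = 6.22116 − 2.25 = 3.97116 m below the surface.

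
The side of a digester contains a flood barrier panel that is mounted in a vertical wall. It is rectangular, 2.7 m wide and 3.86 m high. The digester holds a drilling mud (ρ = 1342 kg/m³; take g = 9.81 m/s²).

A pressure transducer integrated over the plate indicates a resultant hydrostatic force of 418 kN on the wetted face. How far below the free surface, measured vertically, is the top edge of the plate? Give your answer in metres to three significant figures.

γ = ρg = 1342 × 9.81 / 1000 = 13.16502 kN/m³.
A = 2.7 × 3.86 = 10.422 m².
From F = γ·h_c·A, the centroid depth is h_c = 418/(13.16502 × 10.422) = 3.04652 m.
The centroid lies 3.86/2 = 1.93 m below the top edge, so the top edge sits at h_top = 3.04652 − 1.93 = 1.11652 m below the surface.

d_top ≈ 1.12 m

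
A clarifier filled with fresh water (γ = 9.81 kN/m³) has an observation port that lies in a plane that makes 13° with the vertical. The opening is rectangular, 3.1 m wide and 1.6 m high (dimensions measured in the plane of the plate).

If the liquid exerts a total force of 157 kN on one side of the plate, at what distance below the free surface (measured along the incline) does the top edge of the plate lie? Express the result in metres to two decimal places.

γ = 9.81 kN/m³.
A = 3.1 × 1.6 = 4.96 m².
From F = γ·h_c·A, the centroid depth is h_c = 157/(9.81 × 4.96) = 3.22663 m.
The plate makes 13° with the vertical, i.e. θ = 90° − 13° = 77° to the horizontal. Measuring y along the incline from the free-surface line, vertical depth h = y·sinθ with sinθ = 0.974370.
Along the incline, y_c = h_c/sinθ = 3.22663/0.974370 = 3.3115 m.
The centroid lies 1.6/2 = 0.8 m below the top edge, so the top edge sits at y_top = 3.3115 − 0.8 = 2.5115 m along the incline.

y_top ≈ 2.51 m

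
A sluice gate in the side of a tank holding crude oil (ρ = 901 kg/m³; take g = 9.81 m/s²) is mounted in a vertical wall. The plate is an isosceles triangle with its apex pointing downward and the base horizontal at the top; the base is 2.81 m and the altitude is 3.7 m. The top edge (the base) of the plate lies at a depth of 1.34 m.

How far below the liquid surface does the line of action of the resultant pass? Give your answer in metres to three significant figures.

γ = ρg = 901 × 9.81 / 1000 = 8.83881 kN/m³.
With the apex down, the centroid sits h/3 = 3.7/3 = 1.23333 m below the base (the top edge), so the centroid depth is h_c = 1.34 + 1.23333 = 2.57333 m.
A = ½ × 2.81 × 3.7 = 5.1985 m².
Resultant F = γ·h_c·A = 8.83881 × 2.57333 × 5.1985 = 118.241 kN.
I_c = b·h³/36 = 2.81 × 3.7³/36 = 3.95375 m⁴.
Centre of pressure: y_p = y_c + I_c/(y_c·A) = 2.57333 + 3.95375/(2.57333 × 5.1985) = 2.57333 + 0.295553 = 2.86888 m along the plane.

h_p = 2.87 m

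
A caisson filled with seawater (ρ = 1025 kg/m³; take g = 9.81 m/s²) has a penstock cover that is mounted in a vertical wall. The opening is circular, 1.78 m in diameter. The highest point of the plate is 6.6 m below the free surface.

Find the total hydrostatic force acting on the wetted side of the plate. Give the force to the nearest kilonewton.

F ≈ 187 kN

γ = ρg = 1025 × 9.81 / 1000 = 10.05525 kN/m³.
The centroid is at the centre, 0.89 m below the top of the plate, so the centroid depth is h_c = 6.6 + 0.89 = 7.49 m.
A = π(0.89)² = 2.48846 m².
Resultant F = γ·h_c·A = 10.05525 × 7.49 × 2.48846 = 187.415 kN.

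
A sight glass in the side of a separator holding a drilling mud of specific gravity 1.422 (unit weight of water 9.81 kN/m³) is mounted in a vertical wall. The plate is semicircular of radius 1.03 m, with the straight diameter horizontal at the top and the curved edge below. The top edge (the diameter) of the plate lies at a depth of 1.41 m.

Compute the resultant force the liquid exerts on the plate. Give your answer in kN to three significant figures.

γ = 1.422 × 9.81 = 13.94982 kN/m³.
The centroid of a semicircle lies 4r/(3π) = 0.437146 m from the diameter, here below the top edge, so the centroid depth is h_c = 1.41 + 0.437146 = 1.84715 m.
A = πr²/2 = π × 1.03²/2 = 1.66646 m².
Resultant F = γ·h_c·A = 13.94982 × 1.84715 × 1.66646 = 42.9404 kN.

F ≈ 42.9 kN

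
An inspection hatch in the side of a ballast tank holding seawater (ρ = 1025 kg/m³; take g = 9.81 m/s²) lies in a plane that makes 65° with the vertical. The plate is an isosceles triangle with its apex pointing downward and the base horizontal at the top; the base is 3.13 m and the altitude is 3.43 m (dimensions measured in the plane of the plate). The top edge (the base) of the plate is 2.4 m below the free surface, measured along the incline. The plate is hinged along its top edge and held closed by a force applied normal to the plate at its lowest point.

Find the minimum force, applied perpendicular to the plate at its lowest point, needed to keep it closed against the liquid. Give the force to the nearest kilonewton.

P ≈ 31 kN

γ = ρg = 1025 × 9.81 / 1000 = 10.05525 kN/m³.
The plate makes 65° with the vertical, i.e. θ = 90° − 65° = 25° to the horizontal. Measuring y along the incline from the free-surface line, vertical depth h = y·sinθ with sinθ = 0.422618.
With the apex down, the centroid sits h/3 = 3.43/3 = 1.14333 m below the base (the top edge), so y_c = 2.4 + 1.14333 = 3.54333 m and h_c = 3.54333 × 0.422618 = 1.49748 m.
A = ½ × 3.13 × 3.43 = 5.36795 m².
Resultant F = γ·h_c·A = 10.05525 × 1.49748 × 5.36795 = 80.8281 kN.
I_c = b·h³/36 = 3.13 × 3.43³/36 = 3.50852 m⁴.
Centre of pressure: y_p = y_c + I_c/(y_c·A) = 3.54333 + 3.50852/(3.54333 × 5.36795) = 3.54333 + 0.184461 = 3.72779 m along the plane.
The resultant acts 1.14333 + 0.184461 = 1.32779 m (along the plate) below the hinge at the top edge, so the moment about the hinge is M = F × 1.32779 = 80.8281 × 1.32779 = 107.323 kN·m.
A normal force at the bottom, 3.43 m from the hinge, must supply this moment: P = 107.323/3.43 = 31.2895 kN.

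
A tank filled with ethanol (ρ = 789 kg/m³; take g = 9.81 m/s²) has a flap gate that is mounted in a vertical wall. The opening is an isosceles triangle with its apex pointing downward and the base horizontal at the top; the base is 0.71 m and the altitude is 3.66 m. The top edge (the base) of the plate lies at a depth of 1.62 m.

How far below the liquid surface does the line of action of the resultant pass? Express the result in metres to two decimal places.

γ = ρg = 789 × 9.81 / 1000 = 7.74009 kN/m³.
With the apex down, the centroid sits h/3 = 3.66/3 = 1.22 m below the base (the top edge), so the centroid depth is h_c = 1.62 + 1.22 = 2.84 m.
A = ½ × 0.71 × 3.66 = 1.2993 m².
Resultant F = γ·h_c·A = 7.74009 × 2.84 × 1.2993 = 28.561 kN.
I_c = b·h³/36 = 0.71 × 3.66³/36 = 0.966939 m⁴.
Centre of pressure: y_p = y_c + I_c/(y_c·A) = 2.84 + 0.966939/(2.84 × 1.2993) = 2.84 + 0.262042 = 3.10204 m along the plane.

h_p = 3.10 m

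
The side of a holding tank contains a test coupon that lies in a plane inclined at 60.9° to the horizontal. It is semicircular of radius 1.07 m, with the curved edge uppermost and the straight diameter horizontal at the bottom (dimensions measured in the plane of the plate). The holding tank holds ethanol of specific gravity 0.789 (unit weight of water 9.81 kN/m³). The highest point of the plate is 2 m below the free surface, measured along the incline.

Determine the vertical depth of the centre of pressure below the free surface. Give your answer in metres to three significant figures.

γ = 0.789 × 9.81 = 7.74009 kN/m³.
Let θ = 60.9° be the plate's angle to the horizontal; measure y along the incline from where the plane meets the free surface. Vertical depth h = y·sinθ with sinθ = 0.873772.
The centroid lies 4r/(3π) = 0.454122 m above the diameter, so r − 4r/(3π) = 1.07 − 0.454122 = 0.615878 m below the topmost point, so y_c = 2 + 0.615878 = 2.61588 m and h_c = 2.61588 × 0.873772 = 2.28568 m.
A = πr²/2 = π × 1.07²/2 = 1.7984 m².
Resultant F = γ·h_c·A = 7.74009 × 2.28568 × 1.7984 = 31.8162 kN.
I_c = (π/8 − 8/(9π))·r⁴ = 0.109757 × 1.07⁴ = 0.143869 m⁴.
Centre of pressure: y_p = y_c + I_c/(y_c·A) = 2.61588 + 0.143869/(2.61588 × 1.7984) = 2.61588 + 0.0305818 = 2.64646 m along the plane.
Vertically, h_p = y_p·sinθ = 2.64646 × 0.873772 = 2.3124 m.

h_p = 2.31 m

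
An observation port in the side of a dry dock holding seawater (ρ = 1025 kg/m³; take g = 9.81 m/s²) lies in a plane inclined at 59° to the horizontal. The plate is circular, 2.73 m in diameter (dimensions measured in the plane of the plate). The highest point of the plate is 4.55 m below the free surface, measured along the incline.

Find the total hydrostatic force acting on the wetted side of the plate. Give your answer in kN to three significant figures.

γ = ρg = 1025 × 9.81 / 1000 = 10.05525 kN/m³.
Let θ = 59° be the plate's angle to the horizontal; measure y along the incline from where the plane meets the free surface. Vertical depth h = y·sinθ with sinθ = 0.857167.
The centroid is at the centre, 1.365 m below the top of the plate, so y_c = 4.55 + 1.365 = 5.915 m and h_c = 5.915 × 0.857167 = 5.07014 m.
A = π(1.365)² = 5.85349 m².
Resultant F = γ·h_c·A = 10.05525 × 5.07014 × 5.85349 = 298.42 kN.

F ≈ 298 kN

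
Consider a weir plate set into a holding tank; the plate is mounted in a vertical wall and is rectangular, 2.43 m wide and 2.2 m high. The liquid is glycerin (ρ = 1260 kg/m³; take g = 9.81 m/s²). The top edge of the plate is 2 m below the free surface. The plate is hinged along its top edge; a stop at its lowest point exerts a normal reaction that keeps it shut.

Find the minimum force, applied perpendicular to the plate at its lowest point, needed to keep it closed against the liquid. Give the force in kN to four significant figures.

γ = ρg = 1260 × 9.81 / 1000 = 12.3606 kN/m³.
The centroid lies 2.2/2 = 1.1 m below the top edge, so the centroid depth is h_c = 2 + 1.1 = 3.1 m.
A = 2.43 × 2.2 = 5.346 m².
Resultant F = γ·h_c·A = 12.3606 × 3.1 × 5.346 = 204.847 kN.
I_c = b·h³/12 = 2.43 × 2.2³/12 = 2.15622 m⁴.
Centre of pressure: y_p = y_c + I_c/(y_c·A) = 3.1 + 2.15622/(3.1 × 5.346) = 3.1 + 0.130108 = 3.23011 m along the plane.
The resultant acts 1.1 + 0.130108 = 1.23011 m (along the plate) below the hinge at the top edge, so the moment about the hinge is M = F × 1.23011 = 204.847 × 1.23011 = 251.984 kN·m.
A normal force at the bottom, 2.2 m from the hinge, must supply this moment: P = 251.984/2.2 = 114.538 kN.

P ≈ 114.5 kN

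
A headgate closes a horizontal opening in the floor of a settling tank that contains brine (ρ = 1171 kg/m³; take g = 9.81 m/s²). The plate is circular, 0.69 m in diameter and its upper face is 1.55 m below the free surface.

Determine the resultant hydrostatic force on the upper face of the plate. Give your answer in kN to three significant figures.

F ≈ 6.66 kN

γ = ρg = 1171 × 9.81 / 1000 = 11.48751 kN/m³.
The plate is horizontal, so pressure is uniform at p = γ·h = 11.48751 × 1.55 = 17.8056 kN/m².
A = π(0.345)² = 0.373928 m².
F = p·A = 17.8056 × 0.373928 = 6.65801 kN.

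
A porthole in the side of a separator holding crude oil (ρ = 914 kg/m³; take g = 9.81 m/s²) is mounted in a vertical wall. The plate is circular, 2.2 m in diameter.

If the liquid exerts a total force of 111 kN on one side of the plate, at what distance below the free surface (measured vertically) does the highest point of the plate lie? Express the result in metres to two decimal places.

d_top ≈ 2.16 m

γ = ρg = 914 × 9.81 / 1000 = 8.96634 kN/m³.
A = π(1.1)² = 3.80133 m².
From F = γ·h_c·A, the centroid depth is h_c = 111/(8.96634 × 3.80133) = 3.25666 m.
The centroid is at the centre, 1.1 m below the top of the plate, so the highest point sits at h_top = 3.25666 − 1.1 = 2.15666 m below the surface.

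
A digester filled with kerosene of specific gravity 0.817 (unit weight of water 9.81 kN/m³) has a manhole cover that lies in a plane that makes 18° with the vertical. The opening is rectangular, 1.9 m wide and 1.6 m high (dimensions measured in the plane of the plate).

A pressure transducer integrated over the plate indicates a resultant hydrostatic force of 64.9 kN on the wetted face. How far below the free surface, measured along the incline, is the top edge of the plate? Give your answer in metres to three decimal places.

y_top ≈ 2.001 m

γ = 0.817 × 9.81 = 8.01477 kN/m³.
A = 1.9 × 1.6 = 3.04 m².
From F = γ·h_c·A, the centroid depth is h_c = 64.9/(8.01477 × 3.04) = 2.66367 m.
The plate makes 18° with the vertical, i.e. θ = 90° − 18° = 72° to the horizontal. Measuring y along the incline from the free-surface line, vertical depth h = y·sinθ with sinθ = 0.951057.
Along the incline, y_c = h_c/sinθ = 2.66367/0.951057 = 2.80075 m.
The centroid lies 1.6/2 = 0.8 m below the top edge, so the top edge sits at y_top = 2.80075 − 0.8 = 2.00075 m along the incline.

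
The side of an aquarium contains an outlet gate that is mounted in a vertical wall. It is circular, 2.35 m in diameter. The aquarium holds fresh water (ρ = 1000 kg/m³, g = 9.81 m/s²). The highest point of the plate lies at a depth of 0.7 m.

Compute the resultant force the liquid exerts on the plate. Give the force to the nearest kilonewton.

F ≈ 80 kN

γ = ρg = 1000 × 9.81 = 9810 N/m³ = 9.81 kN/m³.
The centroid is at the centre, 1.175 m below the top of the plate, so the centroid depth is h_c = 0.7 + 1.175 = 1.875 m.
A = π(1.175)² = 4.33736 m².
Resultant F = γ·h_c·A = 9.81 × 1.875 × 4.33736 = 79.7803 kN.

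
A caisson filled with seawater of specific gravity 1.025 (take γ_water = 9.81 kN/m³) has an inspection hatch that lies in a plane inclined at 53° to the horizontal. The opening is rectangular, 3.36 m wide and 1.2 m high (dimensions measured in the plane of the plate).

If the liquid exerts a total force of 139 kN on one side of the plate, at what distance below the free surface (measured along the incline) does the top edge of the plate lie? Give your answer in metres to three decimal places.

γ = 1.025 × 9.81 = 10.05525 kN/m³.
A = 3.36 × 1.2 = 4.032 m².
From F = γ·h_c·A, the centroid depth is h_c = 139/(10.05525 × 4.032) = 3.42848 m.
Let θ = 53° be the plate's angle to the horizontal; measure y along the incline from where the plane meets the free surface. Vertical depth h = y·sinθ with sinθ = 0.798636.
Along the incline, y_c = h_c/sinθ = 3.42848/0.798636 = 4.29292 m.
The centroid lies 1.2/2 = 0.6 m below the top edge, so the top edge sits at y_top = 4.29292 − 0.6 = 3.69292 m along the incline.

y_top ≈ 3.693 m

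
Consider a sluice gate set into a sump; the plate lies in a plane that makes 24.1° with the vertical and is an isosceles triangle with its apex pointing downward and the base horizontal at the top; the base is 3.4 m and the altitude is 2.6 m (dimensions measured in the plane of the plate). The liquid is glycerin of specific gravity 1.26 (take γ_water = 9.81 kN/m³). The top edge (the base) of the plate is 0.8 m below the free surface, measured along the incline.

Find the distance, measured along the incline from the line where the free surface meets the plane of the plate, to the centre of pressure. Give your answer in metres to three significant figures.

γ = 1.26 × 9.81 = 12.3606 kN/m³.
The plate makes 24.1° with the vertical, i.e. θ = 90° − 24.1° = 65.9° to the horizontal. Measuring y along the incline from the free-surface line, vertical depth h = y·sinθ with sinθ = 0.912834.
With the apex down, the centroid sits h/3 = 2.6/3 = 0.866667 m below the base (the top edge), so y_c = 0.8 + 0.866667 = 1.66667 m and h_c = 1.66667 × 0.912834 = 1.52139 m.
A = ½ × 3.4 × 2.6 = 4.42 m².
Resultant F = γ·h_c·A = 12.3606 × 1.52139 × 4.42 = 83.1194 kN.
I_c = b·h³/36 = 3.4 × 2.6³/36 = 1.65996 m⁴.
Centre of pressure: y_p = y_c + I_c/(y_c·A) = 1.66667 + 1.65996/(1.66667 × 4.42) = 1.66667 + 0.225333 = 1.892 m along the plane.

y_p = 1.89 m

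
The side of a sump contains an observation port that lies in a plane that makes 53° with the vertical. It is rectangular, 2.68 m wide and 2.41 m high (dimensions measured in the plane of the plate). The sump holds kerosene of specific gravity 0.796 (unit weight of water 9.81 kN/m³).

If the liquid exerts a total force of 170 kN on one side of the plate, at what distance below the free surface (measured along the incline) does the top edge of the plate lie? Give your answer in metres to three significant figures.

y_top ≈ 4.40 m

γ = 0.796 × 9.81 = 7.80876 kN/m³.
A = 2.68 × 2.41 = 6.4588 m².
From F = γ·h_c·A, the centroid depth is h_c = 170/(7.80876 × 6.4588) = 3.37066 m.
The plate makes 53° with the vertical, i.e. θ = 90° − 53° = 37° to the horizontal. Measuring y along the incline from the free-surface line, vertical depth h = y·sinθ with sinθ = 0.601815.
Along the incline, y_c = h_c/sinθ = 3.37066/0.601815 = 5.60082 m.
The centroid lies 2.41/2 = 1.205 m below the top edge, so the top edge sits at y_top = 5.60082 − 1.205 = 4.39582 m along the incline.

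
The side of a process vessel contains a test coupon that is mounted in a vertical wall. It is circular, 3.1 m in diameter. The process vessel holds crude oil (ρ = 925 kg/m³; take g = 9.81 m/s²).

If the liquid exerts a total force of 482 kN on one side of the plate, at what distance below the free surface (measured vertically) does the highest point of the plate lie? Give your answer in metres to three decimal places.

d_top ≈ 5.488 m

γ = ρg = 925 × 9.81 / 1000 = 9.07425 kN/m³.
A = π(1.55)² = 7.54768 m².
From F = γ·h_c·A, the centroid depth is h_c = 482/(9.07425 × 7.54768) = 7.03757 m.
The centroid is at the centre, 1.55 m below the top of the plate, so the highest point sits at h_top = 7.03757 − 1.55 = 5.48757 m below the surface.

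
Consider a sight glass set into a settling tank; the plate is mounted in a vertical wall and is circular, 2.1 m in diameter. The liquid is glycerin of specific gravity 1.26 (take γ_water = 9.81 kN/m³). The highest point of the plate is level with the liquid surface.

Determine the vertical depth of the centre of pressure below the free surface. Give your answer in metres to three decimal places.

h_p = 1.313 m

γ = 1.26 × 9.81 = 12.3606 kN/m³.
The centroid is at the centre, 1.05 m below the top of the plate, so the centroid depth is h_c = 1.05 m.
A = π(1.05)² = 3.46361 m².
Resultant F = γ·h_c·A = 12.3606 × 1.05 × 3.46361 = 44.9529 kN.
I_c = πr⁴/4 = π × 1.05⁴/4 = 0.954656 m⁴.
Centre of pressure: y_p = y_c + I_c/(y_c·A) = 1.05 + 0.954656/(1.05 × 3.46361) = 1.05 + 0.2625 = 1.3125 m along the plane.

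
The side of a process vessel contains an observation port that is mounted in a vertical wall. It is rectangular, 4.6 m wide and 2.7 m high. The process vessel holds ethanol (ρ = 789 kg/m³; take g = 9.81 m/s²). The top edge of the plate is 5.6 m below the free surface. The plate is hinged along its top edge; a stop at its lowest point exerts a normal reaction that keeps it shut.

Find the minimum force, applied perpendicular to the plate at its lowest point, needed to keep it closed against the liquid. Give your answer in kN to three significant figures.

γ = ρg = 789 × 9.81 / 1000 = 7.74009 kN/m³.
The centroid lies 2.7/2 = 1.35 m below the top edge, so the centroid depth is h_c = 5.6 + 1.35 = 6.95 m.
A = 4.6 × 2.7 = 12.42 m².
Resultant F = γ·h_c·A = 7.74009 × 6.95 × 12.42 = 668.117 kN.
I_c = b·h³/12 = 4.6 × 2.7³/12 = 7.54515 m⁴.
Centre of pressure: y_p = y_c + I_c/(y_c·A) = 6.95 + 7.54515/(6.95 × 12.42) = 6.95 + 0.0874101 = 7.03741 m along the plane.
The resultant acts 1.35 + 0.0874101 = 1.43741 m (along the plate) below the hinge at the top edge, so the moment about the hinge is M = F × 1.43741 = 668.117 × 1.43741 = 960.358 kN·m.
A normal force at the bottom, 2.7 m from the hinge, must supply this moment: P = 960.358/2.7 = 355.688 kN.

P ≈ 356 kN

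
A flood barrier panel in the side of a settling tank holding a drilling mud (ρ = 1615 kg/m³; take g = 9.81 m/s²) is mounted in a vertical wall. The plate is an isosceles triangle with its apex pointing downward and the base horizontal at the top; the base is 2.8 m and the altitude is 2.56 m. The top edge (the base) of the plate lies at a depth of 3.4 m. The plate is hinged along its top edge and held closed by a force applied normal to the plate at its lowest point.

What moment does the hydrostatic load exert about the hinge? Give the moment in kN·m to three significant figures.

M ≈ 227 kN·m

γ = ρg = 1615 × 9.81 / 1000 = 15.84315 kN/m³.
With the apex down, the centroid sits h/3 = 2.56/3 = 0.853333 m below the base (the top edge), so the centroid depth is h_c = 3.4 + 0.853333 = 4.25333 m.
A = ½ × 2.8 × 2.56 = 3.584 m².
Resultant F = γ·h_c·A = 15.84315 × 4.25333 × 3.584 = 241.512 kN.
I_c = b·h³/36 = 2.8 × 2.56³/36 = 1.30489 m⁴.
Centre of pressure: y_p = y_c + I_c/(y_c·A) = 4.25333 + 1.30489/(4.25333 × 3.584) = 4.25333 + 0.0856006 = 4.33893 m along the plane.
The resultant acts 0.853333 + 0.0856006 = 0.938934 m (along the plate) below the hinge at the top edge, so the moment about the hinge is M = F × 0.938934 = 241.512 × 0.938934 = 226.764 kN·m.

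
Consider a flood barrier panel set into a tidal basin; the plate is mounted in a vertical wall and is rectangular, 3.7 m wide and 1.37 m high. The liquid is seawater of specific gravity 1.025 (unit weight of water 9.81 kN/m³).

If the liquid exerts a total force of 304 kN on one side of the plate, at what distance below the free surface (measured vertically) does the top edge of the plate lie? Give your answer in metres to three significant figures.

d_top ≈ 5.28 m

γ = 1.025 × 9.81 = 10.05525 kN/m³.
A = 3.7 × 1.37 = 5.069 m².
From F = γ·h_c·A, the centroid depth is h_c = 304/(10.05525 × 5.069) = 5.96429 m.
The centroid lies 1.37/2 = 0.685 m below the top edge, so the top edge sits at h_top = 5.96429 − 0.685 = 5.27929 m below the surface.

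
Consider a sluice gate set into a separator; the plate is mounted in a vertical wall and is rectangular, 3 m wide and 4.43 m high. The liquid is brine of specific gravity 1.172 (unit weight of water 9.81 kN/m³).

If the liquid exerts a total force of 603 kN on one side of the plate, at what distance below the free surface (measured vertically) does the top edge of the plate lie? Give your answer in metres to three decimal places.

γ = 1.172 × 9.81 = 11.49732 kN/m³.
A = 3 × 4.43 = 13.29 m².
From F = γ·h_c·A, the centroid depth is h_c = 603/(11.49732 × 13.29) = 3.94635 m.
The centroid lies 4.43/2 = 2.215 m below the top edge, so the top edge sits at h_top = 3.94635 − 2.215 = 1.73135 m below the surface.

d_top ≈ 1.731 m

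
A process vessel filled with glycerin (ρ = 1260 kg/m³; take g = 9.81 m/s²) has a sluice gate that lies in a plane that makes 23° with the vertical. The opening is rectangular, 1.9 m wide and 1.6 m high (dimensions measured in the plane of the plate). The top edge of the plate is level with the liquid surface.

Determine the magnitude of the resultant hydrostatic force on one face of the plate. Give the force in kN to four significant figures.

F ≈ 27.67 kN

γ = ρg = 1260 × 9.81 / 1000 = 12.3606 kN/m³.
The plate makes 23° with the vertical, i.e. θ = 90° − 23° = 67° to the horizontal. Measuring y along the incline from the free-surface line, vertical depth h = y·sinθ with sinθ = 0.920505.
The centroid lies 1.6/2 = 0.8 m below the top edge, so y_c = 0.8 m and h_c = 0.8 × 0.920505 = 0.736404 m.
A = 1.9 × 1.6 = 3.04 m².
Resultant F = γ·h_c·A = 12.3606 × 0.736404 × 3.04 = 27.6713 kN.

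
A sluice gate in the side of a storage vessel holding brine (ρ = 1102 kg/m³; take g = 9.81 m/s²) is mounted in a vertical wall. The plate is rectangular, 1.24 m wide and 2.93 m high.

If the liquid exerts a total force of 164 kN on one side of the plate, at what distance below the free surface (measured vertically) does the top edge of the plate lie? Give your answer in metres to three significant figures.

γ = ρg = 1102 × 9.81 / 1000 = 10.81062 kN/m³.
A = 1.24 × 2.93 = 3.6332 m².
From F = γ·h_c·A, the centroid depth is h_c = 164/(10.81062 × 3.6332) = 4.17546 m.
The centroid lies 2.93/2 = 1.465 m below the top edge, so the top edge sits at h_top = 4.17546 − 1.465 = 2.71046 m below the surface.

d_top ≈ 2.71 m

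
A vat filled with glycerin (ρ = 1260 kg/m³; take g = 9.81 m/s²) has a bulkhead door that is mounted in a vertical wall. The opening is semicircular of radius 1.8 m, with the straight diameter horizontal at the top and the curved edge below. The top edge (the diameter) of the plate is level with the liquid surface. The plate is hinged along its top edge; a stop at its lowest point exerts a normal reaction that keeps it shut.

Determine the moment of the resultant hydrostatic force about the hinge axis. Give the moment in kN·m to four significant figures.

M ≈ 50.96 kN·m

γ = ρg = 1260 × 9.81 / 1000 = 12.3606 kN/m³.
The centroid of a semicircle lies 4r/(3π) = 0.763944 m from the diameter, here below the top edge, so the centroid depth is h_c = 0.763944 m.
A = πr²/2 = π × 1.8²/2 = 5.08938 m².
Resultant F = γ·h_c·A = 12.3606 × 0.763944 × 5.08938 = 48.058 kN.
I_c = (π/8 − 8/(9π))·r⁴ = 0.109757 × 1.8⁴ = 1.15219 m⁴.
Centre of pressure: y_p = y_c + I_c/(y_c·A) = 0.763944 + 1.15219/(0.763944 × 5.08938) = 0.763944 + 0.296345 = 1.06029 m along the plane.
The resultant acts 0.763944 + 0.296345 = 1.06029 m (along the plate) below the hinge at the top edge, so the moment about the hinge is M = F × 1.06029 = 48.058 × 1.06029 = 50.9554 kN·m.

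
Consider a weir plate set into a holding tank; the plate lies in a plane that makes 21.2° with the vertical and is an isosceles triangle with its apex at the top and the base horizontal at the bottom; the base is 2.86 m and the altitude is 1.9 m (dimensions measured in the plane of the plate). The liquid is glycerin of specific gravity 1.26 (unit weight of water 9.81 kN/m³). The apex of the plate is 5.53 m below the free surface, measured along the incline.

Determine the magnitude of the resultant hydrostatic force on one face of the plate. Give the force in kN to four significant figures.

F ≈ 212.8 kN

γ = 1.26 × 9.81 = 12.3606 kN/m³.
The plate makes 21.2° with the vertical, i.e. θ = 90° − 21.2° = 68.8° to the horizontal. Measuring y along the incline from the free-surface line, vertical depth h = y·sinθ with sinθ = 0.932324.
With the apex up, the centroid sits 2h/3 = 2 × 1.9/3 = 1.26667 m below the apex, so y_c = 5.53 + 1.26667 = 6.79667 m and h_c = 6.79667 × 0.932324 = 6.3367 m.
A = ½ × 2.86 × 1.9 = 2.717 m².
Resultant F = γ·h_c·A = 12.3606 × 6.3367 × 2.717 = 212.81 kN.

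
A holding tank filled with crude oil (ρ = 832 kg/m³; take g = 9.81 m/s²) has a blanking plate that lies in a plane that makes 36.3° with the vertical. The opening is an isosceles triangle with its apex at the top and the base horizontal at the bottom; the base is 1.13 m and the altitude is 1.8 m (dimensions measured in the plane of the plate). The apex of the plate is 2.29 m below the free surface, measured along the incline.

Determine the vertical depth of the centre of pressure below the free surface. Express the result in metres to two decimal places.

γ = ρg = 832 × 9.81 / 1000 = 8.16192 kN/m³.
The plate makes 36.3° with the vertical, i.e. θ = 90° − 36.3° = 53.7° to the horizontal. Measuring y along the incline from the free-surface line, vertical depth h = y·sinθ with sinθ = 0.805928.
With the apex up, the centroid sits 2h/3 = 2 × 1.8/3 = 1.2 m below the apex, so y_c = 2.29 + 1.2 = 3.49 m and h_c = 3.49 × 0.805928 = 2.81269 m.
A = ½ × 1.13 × 1.8 = 1.017 m².
Resultant F = γ·h_c·A = 8.16192 × 2.81269 × 1.017 = 23.3472 kN.
I_c = b·h³/36 = 1.13 × 1.8³/36 = 0.18306 m⁴.
Centre of pressure: y_p = y_c + I_c/(y_c·A) = 3.49 + 0.18306/(3.49 × 1.017) = 3.49 + 0.0515759 = 3.54158 m along the plane.
Vertically, h_p = y_p·sinθ = 3.54158 × 0.805928 = 2.85426 m.

h_p = 2.85 m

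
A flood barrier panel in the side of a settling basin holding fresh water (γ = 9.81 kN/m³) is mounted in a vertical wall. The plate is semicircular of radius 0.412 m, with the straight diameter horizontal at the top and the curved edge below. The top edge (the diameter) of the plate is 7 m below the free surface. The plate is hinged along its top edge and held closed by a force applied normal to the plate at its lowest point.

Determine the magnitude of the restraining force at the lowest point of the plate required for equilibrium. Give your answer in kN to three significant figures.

γ = 9.81 kN/m³.
The centroid of a semicircle lies 4r/(3π) = 0.174858 m from the diameter, here below the top edge, so the centroid depth is h_c = 7 + 0.174858 = 7.17486 m.
A = πr²/2 = π × 0.412²/2 = 0.266633 m².
Resultant F = γ·h_c·A = 9.81 × 7.17486 × 0.266633 = 18.7671 kN.
I_c = (π/8 − 8/(9π))·r⁴ = 0.109757 × 0.412⁴ = 0.00316243 m⁴.
Centre of pressure: y_p = y_c + I_c/(y_c·A) = 7.17486 + 0.00316243/(7.17486 × 0.266633) = 7.17486 + 0.00165308 = 7.17651 m along the plane.
The resultant acts 0.174858 + 0.00165308 = 0.176511 m (along the plate) below the hinge at the top edge, so the moment about the hinge is M = F × 0.176511 = 18.7671 × 0.176511 = 3.3126 kN·m.
A normal force at the bottom, 0.412 m from the hinge, must supply this moment: P = 3.3126/0.412 = 8.04029 kN.

P ≈ 8.04 kN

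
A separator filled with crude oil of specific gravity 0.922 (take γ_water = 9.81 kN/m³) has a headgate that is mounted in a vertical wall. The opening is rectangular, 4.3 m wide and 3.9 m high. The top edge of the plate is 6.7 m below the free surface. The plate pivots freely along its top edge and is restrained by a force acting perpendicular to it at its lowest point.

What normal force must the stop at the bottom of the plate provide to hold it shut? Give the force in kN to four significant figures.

γ = 0.922 × 9.81 = 9.04482 kN/m³.
The centroid lies 3.9/2 = 1.95 m below the top edge, so the centroid depth is h_c = 6.7 + 1.95 = 8.65 m.
A = 4.3 × 3.9 = 16.77 m².
Resultant F = γ·h_c·A = 9.04482 × 8.65 × 16.77 = 1312.05 kN.
I_c = b·h³/12 = 4.3 × 3.9³/12 = 21.256 m⁴.
Centre of pressure: y_p = y_c + I_c/(y_c·A) = 8.65 + 21.256/(8.65 × 16.77) = 8.65 + 0.146532 = 8.79653 m along the plane.
The resultant acts 1.95 + 0.146532 = 2.09653 m (along the plate) below the hinge at the top edge, so the moment about the hinge is M = F × 2.09653 = 1312.05 × 2.09653 = 2750.75 kN·m.
A normal force at the bottom, 3.9 m from the hinge, must supply this moment: P = 2750.75/3.9 = 705.321 kN.

P ≈ 705.3 kN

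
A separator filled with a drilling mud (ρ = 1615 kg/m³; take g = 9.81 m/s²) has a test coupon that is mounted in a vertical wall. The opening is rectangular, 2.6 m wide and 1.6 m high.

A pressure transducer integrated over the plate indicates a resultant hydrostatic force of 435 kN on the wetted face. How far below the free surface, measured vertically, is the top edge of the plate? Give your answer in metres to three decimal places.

γ = ρg = 1615 × 9.81 / 1000 = 15.84315 kN/m³.
A = 2.6 × 1.6 = 4.16 m².
From F = γ·h_c·A, the centroid depth is h_c = 435/(15.84315 × 4.16) = 6.60016 m.
The centroid lies 1.6/2 = 0.8 m below the top edge, so the top edge sits at h_top = 6.60016 − 0.8 = 5.80016 m below the surface.

d_top ≈ 5.800 m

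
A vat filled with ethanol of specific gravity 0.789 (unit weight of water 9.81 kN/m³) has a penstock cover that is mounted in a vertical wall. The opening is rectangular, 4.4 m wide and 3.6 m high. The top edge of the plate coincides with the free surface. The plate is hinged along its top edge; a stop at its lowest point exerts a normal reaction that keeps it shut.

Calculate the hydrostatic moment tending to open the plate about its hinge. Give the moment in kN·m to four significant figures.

γ = 0.789 × 9.81 = 7.74009 kN/m³.
The centroid lies 3.6/2 = 1.8 m below the top edge, so the centroid depth is h_c = 1.8 m.
A = 4.4 × 3.6 = 15.84 m².
Resultant F = γ·h_c·A = 7.74009 × 1.8 × 15.84 = 220.685 kN.
I_c = b·h³/12 = 4.4 × 3.6³/12 = 17.1072 m⁴.
Centre of pressure: y_p = y_c + I_c/(y_c·A) = 1.8 + 17.1072/(1.8 × 15.84) = 1.8 + 0.6 = 2.4 m along the plane.
The resultant acts 1.8 + 0.6 = 2.4 m (along the plate) below the hinge at the top edge, so the moment about the hinge is M = F × 2.4 = 220.685 × 2.4 = 529.644 kN·m.

M ≈ 529.6 kN·m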